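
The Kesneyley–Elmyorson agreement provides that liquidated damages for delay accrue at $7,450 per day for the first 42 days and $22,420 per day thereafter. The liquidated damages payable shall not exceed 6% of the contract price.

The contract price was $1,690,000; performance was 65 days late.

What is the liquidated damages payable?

First 42 days: 42 × $7,450 = $312,900
Remaining days: (65 − 42) × $22,420 = $515,660
Accrued per-day damages: $312,900 + $515,660 = $828,560
Cap: 6% of $1,690,000 = $101,400
Cap at $101,400: $828,560 exceeds the cap → $101,400

$101,400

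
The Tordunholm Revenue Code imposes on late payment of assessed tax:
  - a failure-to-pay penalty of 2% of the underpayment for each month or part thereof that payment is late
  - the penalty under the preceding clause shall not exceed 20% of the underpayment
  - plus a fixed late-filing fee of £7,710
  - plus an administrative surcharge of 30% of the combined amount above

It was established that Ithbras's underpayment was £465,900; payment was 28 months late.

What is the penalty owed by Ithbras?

£131,157

Accrued rate: 2% × 28 = 56%, capped at 20% → 20%
Failure-to-pay penalty: 20% of £465,900 = £93,180
Penalty before surcharge: £93,180 + £7,710 = £100,890
Administrative surcharge: 30% of £100,890 = £30,267
Total penalty: £100,890 + £30,267 = £131,157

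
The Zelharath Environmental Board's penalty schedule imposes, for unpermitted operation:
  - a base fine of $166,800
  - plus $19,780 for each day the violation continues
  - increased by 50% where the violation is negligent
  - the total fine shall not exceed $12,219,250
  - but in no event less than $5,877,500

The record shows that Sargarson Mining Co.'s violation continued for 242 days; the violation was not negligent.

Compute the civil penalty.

Per-day component: 242 × $19,780 = $4,786,760
Base plus per-day: $166,800 + $4,786,760 = $4,953,560
The violation was not negligent: no 50% increase.
Cap at $12,219,250: $4,953,560 is within the cap, no reduction.
Minimum $5,877,500: $4,953,560 is below the minimum → $5,877,500

$5,877,500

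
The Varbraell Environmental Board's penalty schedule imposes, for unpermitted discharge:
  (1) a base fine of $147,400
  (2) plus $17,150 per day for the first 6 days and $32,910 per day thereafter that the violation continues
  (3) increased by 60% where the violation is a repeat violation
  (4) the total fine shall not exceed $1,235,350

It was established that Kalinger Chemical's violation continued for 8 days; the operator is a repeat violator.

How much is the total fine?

First 6 days: 6 × $17,150 = $102,900
Remaining days: (8 − 6) × $32,910 = $65,820
Per-day component: $102,900 + $65,820 = $168,720
Base plus per-day: $147,400 + $168,720 = $316,120
Enhancement: 60% of $316,120 = $189,672
Enhanced fine: $316,120 + $189,672 = $505,792
Cap at $1,235,350: $505,792 is within the cap, no reduction.

$505,792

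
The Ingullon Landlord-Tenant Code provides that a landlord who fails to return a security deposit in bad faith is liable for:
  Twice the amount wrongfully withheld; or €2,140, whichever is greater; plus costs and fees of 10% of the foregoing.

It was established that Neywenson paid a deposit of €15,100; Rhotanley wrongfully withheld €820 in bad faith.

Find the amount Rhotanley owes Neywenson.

Doubled: 2 × €820 = €1,640
Minimum €2,140: €1,640 is below the minimum → €2,140
Costs and fees: 10% of €2,140 = €214
Total recovery: €2,140 + €214 = €2,354

Recovery: €2,354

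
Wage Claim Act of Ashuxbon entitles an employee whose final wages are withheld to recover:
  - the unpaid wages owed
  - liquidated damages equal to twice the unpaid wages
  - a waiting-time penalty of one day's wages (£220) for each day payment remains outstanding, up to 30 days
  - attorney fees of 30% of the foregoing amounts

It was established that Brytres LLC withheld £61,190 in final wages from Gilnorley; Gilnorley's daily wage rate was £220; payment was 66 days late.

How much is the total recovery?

£247,221

Doubled: 2 × £61,190 = £122,380
Penalty days: min(66, 30) = 30
Waiting-time penalty: 30 × £220 = £6,600
Subtotal: £61,190 + £122,380 + £6,600 = £190,170
Attorney fees: 30% of £190,170 = £57,051
Total award: £190,170 + £57,051 = £247,221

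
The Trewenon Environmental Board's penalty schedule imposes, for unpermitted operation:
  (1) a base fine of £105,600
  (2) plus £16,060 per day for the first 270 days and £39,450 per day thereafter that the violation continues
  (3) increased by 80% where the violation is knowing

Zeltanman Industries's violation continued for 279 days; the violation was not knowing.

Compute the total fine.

£4,796,850

First 270 days: 270 × £16,060 = £4,336,200
Remaining days: (279 − 270) × £39,450 = £355,050
Per-day component: £4,336,200 + £355,050 = £4,691,250
Base plus per-day: £105,600 + £4,691,250 = £4,796,850
The violation was not knowing: no 80% increase.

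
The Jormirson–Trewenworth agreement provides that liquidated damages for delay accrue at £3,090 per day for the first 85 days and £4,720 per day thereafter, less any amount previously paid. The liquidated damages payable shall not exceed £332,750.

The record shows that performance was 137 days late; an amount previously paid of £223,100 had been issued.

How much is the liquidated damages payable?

Liquidated damages: £284,990

First 85 days: 85 × £3,090 = £262,650
Remaining days: (137 − 85) × £4,720 = £245,440
Accrued per-day damages: £262,650 + £245,440 = £508,090
Less amount previously paid: £508,090 − £223,100 = £284,990
Cap at £332,750: £284,990 is within the cap, no reduction.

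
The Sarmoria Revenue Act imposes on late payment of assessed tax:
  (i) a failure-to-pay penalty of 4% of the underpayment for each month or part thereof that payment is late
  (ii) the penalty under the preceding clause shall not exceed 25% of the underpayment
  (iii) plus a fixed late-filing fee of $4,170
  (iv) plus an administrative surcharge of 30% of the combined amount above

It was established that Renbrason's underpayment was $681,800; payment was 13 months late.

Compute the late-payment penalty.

$227,006

Accrued rate: 4% × 13 = 52%, capped at 25% → 25%
Failure-to-pay penalty: 25% of $681,800 = $170,450
Penalty before surcharge: $170,450 + $4,170 = $174,620
Administrative surcharge: 30% of $174,620 = $52,386
Total penalty: $174,620 + $52,386 = $227,006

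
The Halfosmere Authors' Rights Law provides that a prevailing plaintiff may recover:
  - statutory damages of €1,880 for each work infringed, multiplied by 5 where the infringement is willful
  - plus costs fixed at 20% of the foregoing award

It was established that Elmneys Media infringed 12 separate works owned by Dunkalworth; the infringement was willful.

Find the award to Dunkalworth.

€135,360

Statutory damages: 12 × €1,880 = €22,560
Multiplied by 5: 5 × €22,560 = €112,800
Costs: 20% of €112,800 = €22,560
Award plus costs: €112,800 + €22,560 = €135,360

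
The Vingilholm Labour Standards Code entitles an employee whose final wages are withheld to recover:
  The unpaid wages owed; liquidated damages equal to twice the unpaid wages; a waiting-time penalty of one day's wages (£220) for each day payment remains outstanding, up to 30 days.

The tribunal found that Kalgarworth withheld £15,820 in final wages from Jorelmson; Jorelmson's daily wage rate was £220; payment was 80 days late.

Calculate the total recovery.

Doubled: 2 × £15,820 = £31,640
Penalty days: min(80, 30) = 30
Waiting-time penalty: 30 × £220 = £6,600
Total award: £15,820 + £31,640 + £6,600 = £54,060

£54,060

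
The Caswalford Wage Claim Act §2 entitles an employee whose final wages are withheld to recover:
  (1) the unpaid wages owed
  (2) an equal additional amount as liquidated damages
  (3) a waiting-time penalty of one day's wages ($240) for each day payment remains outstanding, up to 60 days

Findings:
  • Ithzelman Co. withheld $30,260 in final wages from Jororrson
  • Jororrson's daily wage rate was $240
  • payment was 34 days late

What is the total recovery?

Liquidated damages (equal amount): $30,260
Penalty days: min(34, 60) = 34
Waiting-time penalty: 34 × $240 = $8,160
Total award: $30,260 + $30,260 + $8,160 = $68,680

$68,680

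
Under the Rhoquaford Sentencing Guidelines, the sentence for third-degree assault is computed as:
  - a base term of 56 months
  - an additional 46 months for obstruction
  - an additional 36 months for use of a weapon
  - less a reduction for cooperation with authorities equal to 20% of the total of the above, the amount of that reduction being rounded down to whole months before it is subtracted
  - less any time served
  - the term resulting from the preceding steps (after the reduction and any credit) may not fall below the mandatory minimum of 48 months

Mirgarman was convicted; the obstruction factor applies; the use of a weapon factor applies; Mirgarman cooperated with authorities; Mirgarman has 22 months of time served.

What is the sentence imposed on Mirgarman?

Obstruction enhancement: +46 months
Use of a weapon enhancement: +36 months
Adjusted term: 56 months + 46 months + 36 months = 138 months
Cooperation with authorities reduction: 20% of 138 months = 27 months (rounded down)
After reduction: 138 − 27 = 111 months
Less time served: 111 months − 22 months = 89 months
Minimum 48 months: 89 months meets the minimum, no increase.

Sentence: 89 months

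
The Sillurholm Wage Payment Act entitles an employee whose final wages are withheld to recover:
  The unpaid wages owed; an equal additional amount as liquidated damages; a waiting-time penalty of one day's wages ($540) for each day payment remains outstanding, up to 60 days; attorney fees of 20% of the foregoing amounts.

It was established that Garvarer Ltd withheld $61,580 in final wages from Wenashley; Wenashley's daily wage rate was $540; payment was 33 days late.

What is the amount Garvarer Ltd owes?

Total award: $169,176

Liquidated damages (equal amount): $61,580
Penalty days: min(33, 60) = 33
Waiting-time penalty: 33 × $540 = $17,820
Subtotal: $61,580 + $61,580 + $17,820 = $140,980
Attorney fees: 20% of $140,980 = $28,196
Total award: $140,980 + $28,196 = $169,176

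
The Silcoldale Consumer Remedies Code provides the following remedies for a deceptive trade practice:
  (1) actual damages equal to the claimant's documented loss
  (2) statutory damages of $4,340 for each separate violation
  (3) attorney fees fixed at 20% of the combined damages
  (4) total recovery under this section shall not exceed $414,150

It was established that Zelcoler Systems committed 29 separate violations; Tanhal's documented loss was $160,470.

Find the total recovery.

Statutory damages: 29 × $4,340 = $125,860
Combined damages: $160,470 + $125,860 = $286,330
Attorney fees: 20% of $286,330 = $57,266
Total before cap: $286,330 + $57,266 = $343,596
Cap at $414,150: $343,596 is within the cap, no reduction.

$343,596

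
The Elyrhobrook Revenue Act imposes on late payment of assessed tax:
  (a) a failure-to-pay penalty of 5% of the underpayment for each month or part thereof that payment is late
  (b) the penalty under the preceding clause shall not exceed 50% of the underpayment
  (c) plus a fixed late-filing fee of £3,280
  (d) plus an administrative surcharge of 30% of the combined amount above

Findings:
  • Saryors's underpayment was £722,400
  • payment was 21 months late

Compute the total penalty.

Penalty: £473,824

Accrued rate: 5% × 21 = 105%, capped at 50% → 50%
Failure-to-pay penalty: 50% of £722,400 = £361,200
Penalty before surcharge: £361,200 + £3,280 = £364,480
Administrative surcharge: 30% of £364,480 = £109,344
Total penalty: £364,480 + £109,344 = £473,824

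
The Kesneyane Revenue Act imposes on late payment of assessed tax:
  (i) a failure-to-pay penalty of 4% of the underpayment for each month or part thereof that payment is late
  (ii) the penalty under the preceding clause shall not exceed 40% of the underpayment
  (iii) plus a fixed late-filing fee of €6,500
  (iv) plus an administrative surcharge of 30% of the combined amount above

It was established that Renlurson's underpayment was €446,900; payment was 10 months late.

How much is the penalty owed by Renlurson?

Accrued rate: 4% × 10 = 40%, capped at 40% → 40%
Failure-to-pay penalty: 40% of €446,900 = €178,760
Penalty before surcharge: €178,760 + €6,500 = €185,260
Administrative surcharge: 30% of €185,260 = €55,578
Total penalty: €185,260 + €55,578 = €240,838

Penalty: €240,838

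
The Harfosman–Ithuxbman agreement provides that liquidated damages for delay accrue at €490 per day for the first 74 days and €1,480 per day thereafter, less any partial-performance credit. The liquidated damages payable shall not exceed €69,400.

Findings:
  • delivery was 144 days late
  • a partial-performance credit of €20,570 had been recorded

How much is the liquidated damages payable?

First 74 days: 74 × €490 = €36,260
Remaining days: (144 − 74) × €1,480 = €103,600
Accrued per-day damages: €36,260 + €103,600 = €139,860
Less partial-performance credit: €139,860 − €20,570 = €119,290
Cap at €69,400: €119,290 exceeds the cap → €69,400

€69,400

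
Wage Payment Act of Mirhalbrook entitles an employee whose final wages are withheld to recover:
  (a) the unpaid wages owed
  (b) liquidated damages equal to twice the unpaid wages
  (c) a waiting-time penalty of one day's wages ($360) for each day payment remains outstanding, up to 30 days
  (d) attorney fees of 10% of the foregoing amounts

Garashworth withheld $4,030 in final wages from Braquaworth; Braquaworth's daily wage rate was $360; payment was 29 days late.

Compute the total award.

Total award: $24,783

Doubled: 2 × $4,030 = $8,060
Penalty days: min(29, 30) = 29
Waiting-time penalty: 29 × $360 = $10,440
Subtotal: $4,030 + $8,060 + $10,440 = $22,530
Attorney fees: 10% of $22,530 = $2,253
Total award: $22,530 + $2,253 = $24,783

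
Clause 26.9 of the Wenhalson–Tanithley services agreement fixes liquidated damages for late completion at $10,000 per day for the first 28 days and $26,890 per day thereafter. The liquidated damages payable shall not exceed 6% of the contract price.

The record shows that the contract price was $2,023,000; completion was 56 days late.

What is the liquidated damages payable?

First 28 days: 28 × $10,000 = $280,000
Remaining days: (56 − 28) × $26,890 = $752,920
Accrued per-day damages: $280,000 + $752,920 = $1,032,920
Cap: 6% of $2,023,000 = $121,380
Cap at $121,380: $1,032,920 exceeds the cap → $121,380

$121,380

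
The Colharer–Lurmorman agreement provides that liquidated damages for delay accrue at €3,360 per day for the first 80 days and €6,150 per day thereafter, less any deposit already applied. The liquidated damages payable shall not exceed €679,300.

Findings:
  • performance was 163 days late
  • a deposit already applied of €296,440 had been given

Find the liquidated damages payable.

€482,810

First 80 days: 80 × €3,360 = €268,800
Remaining days: (163 − 80) × €6,150 = €510,450
Accrued per-day damages: €268,800 + €510,450 = €779,250
Less deposit already applied: €779,250 − €296,440 = €482,810
Cap at €679,300: €482,810 is within the cap, no reduction.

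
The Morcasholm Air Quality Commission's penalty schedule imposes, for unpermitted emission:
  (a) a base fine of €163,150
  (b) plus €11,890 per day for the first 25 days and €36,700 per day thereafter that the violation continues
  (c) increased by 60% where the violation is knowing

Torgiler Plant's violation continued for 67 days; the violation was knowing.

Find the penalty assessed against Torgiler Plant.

First 25 days: 25 × €11,890 = €297,250
Remaining days: (67 − 25) × €36,700 = €1,541,400
Per-day component: €297,250 + €1,541,400 = €1,838,650
Base plus per-day: €163,150 + €1,838,650 = €2,001,800
Enhancement: 60% of €2,001,800 = €1,201,080
Enhanced fine: €2,001,800 + €1,201,080 = €3,202,880

€3,202,880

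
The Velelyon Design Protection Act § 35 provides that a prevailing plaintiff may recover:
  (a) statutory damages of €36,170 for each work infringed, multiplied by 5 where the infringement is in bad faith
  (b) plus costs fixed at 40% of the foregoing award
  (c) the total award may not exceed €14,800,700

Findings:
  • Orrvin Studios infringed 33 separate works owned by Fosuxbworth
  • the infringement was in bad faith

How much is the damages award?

€8,355,270

Statutory damages: 33 × €36,170 = €1,193,610
Multiplied by 5: 5 × €1,193,610 = €5,968,050
Costs: 40% of €5,968,050 = €2,387,220
Award plus costs: €5,968,050 + €2,387,220 = €8,355,270
Cap at €14,800,700: €8,355,270 is within the cap, no reduction.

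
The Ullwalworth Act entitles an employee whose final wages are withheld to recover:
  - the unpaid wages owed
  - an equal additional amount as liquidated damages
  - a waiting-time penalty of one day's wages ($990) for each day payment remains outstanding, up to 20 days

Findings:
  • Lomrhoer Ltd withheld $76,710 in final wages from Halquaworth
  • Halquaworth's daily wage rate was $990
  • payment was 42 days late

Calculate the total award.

$173,220

Liquidated damages (equal amount): $76,710
Penalty days: min(42, 20) = 20
Waiting-time penalty: 20 × $990 = $19,800
Total award: $76,710 + $76,710 + $19,800 = $173,220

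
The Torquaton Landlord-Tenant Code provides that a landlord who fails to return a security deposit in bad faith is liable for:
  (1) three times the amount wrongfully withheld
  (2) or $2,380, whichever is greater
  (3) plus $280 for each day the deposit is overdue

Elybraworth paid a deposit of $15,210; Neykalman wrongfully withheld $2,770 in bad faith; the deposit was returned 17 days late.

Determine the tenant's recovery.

Trebled: 3 × $2,770 = $8,310
Minimum $2,380: $8,310 meets the minimum, no increase.
Late-return penalty: 17 × $280 = $4,760
Damages plus late penalty: $8,310 + $4,760 = $13,070

$13,070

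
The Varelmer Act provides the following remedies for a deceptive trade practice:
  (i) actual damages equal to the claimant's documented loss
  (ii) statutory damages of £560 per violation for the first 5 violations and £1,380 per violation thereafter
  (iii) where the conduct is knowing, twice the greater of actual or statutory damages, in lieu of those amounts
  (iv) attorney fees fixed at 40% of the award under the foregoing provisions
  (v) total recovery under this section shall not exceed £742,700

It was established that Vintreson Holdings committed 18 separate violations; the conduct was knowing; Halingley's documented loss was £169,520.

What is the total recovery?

Total recovery: £474,656

First 5 violations: 5 × £560 = £2,800
Remaining violations: (18 − 5) × £1,380 = £17,940
Statutory damages: £2,800 + £17,940 = £20,740
Greater of actual damages (£169,520) or statutory damages (£20,740): £169,520
Doubled: 2 × £169,520 = £339,040
Attorney fees: 40% of £339,040 = £135,616
Total before cap: £339,040 + £135,616 = £474,656
Cap at £742,700: £474,656 is within the cap, no reduction.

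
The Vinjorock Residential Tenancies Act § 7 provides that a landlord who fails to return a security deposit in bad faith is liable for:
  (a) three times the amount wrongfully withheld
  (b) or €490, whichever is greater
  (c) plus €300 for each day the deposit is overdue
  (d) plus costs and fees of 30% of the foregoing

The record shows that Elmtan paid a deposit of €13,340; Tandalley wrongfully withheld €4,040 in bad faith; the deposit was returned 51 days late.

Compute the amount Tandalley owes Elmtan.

Trebled: 3 × €4,040 = €12,120
Minimum €490: €12,120 meets the minimum, no increase.
Late-return penalty: 51 × €300 = €15,300
Damages plus late penalty: €12,120 + €15,300 = €27,420
Costs and fees: 30% of €27,420 = €8,226
Total recovery: €27,420 + €8,226 = €35,646

€35,646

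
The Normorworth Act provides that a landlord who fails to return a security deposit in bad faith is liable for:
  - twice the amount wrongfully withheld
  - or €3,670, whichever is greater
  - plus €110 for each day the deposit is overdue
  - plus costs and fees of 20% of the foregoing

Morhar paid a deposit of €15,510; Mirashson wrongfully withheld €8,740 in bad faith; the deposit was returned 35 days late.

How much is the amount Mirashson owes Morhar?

Doubled: 2 × €8,740 = €17,480
Minimum €3,670: €17,480 meets the minimum, no increase.
Late-return penalty: 35 × €110 = €3,850
Damages plus late penalty: €17,480 + €3,850 = €21,330
Costs and fees: 20% of €21,330 = €4,266
Total recovery: €21,330 + €4,266 = €25,596

€25,596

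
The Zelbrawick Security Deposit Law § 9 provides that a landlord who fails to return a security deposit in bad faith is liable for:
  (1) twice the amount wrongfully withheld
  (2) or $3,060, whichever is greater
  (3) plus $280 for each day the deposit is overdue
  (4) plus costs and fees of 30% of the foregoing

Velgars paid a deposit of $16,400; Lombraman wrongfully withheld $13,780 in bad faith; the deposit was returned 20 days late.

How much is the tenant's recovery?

Doubled: 2 × $13,780 = $27,560
Minimum $3,060: $27,560 meets the minimum, no increase.
Late-return penalty: 20 × $280 = $5,600
Damages plus late penalty: $27,560 + $5,600 = $33,160
Costs and fees: 30% of $33,160 = $9,948
Total recovery: $33,160 + $9,948 = $43,108

$43,108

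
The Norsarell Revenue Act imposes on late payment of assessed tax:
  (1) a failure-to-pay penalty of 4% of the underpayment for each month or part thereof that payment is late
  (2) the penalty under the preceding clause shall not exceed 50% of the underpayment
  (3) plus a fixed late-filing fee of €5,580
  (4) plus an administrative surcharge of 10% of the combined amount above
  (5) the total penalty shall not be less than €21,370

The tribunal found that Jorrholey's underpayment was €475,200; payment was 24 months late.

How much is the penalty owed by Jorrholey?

Accrued rate: 4% × 24 = 96%, capped at 50% → 50%
Failure-to-pay penalty: 50% of €475,200 = €237,600
Penalty before surcharge: €237,600 + €5,580 = €243,180
Administrative surcharge: 10% of €243,180 = €24,318
Total penalty: €243,180 + €24,318 = €267,498
Minimum €21,370: €267,498 meets the minimum, no increase.

Penalty: €267,498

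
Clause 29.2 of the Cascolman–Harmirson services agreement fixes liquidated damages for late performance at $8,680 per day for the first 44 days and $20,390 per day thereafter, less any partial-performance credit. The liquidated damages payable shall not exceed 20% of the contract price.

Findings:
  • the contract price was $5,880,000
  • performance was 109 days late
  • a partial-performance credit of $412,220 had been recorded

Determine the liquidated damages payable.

First 44 days: 44 × $8,680 = $381,920
Remaining days: (109 − 44) × $20,390 = $1,325,350
Accrued per-day damages: $381,920 + $1,325,350 = $1,707,270
Less partial-performance credit: $1,707,270 − $412,220 = $1,295,050
Cap: 20% of $5,880,000 = $1,176,000
Cap at $1,176,000: $1,295,050 exceeds the cap → $1,176,000

$1,176,000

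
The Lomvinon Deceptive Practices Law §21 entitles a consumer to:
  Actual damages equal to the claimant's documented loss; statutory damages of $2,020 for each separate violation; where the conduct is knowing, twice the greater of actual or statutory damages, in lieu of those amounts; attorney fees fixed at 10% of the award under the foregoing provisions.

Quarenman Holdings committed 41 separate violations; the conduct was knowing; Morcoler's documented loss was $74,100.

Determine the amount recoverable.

$182,204

Statutory damages: 41 × $2,020 = $82,820
Greater of actual damages ($74,100) or statutory damages ($82,820): $82,820
Doubled: 2 × $82,820 = $165,640
Attorney fees: 10% of $165,640 = $16,564
Total recovery: $165,640 + $16,564 = $182,204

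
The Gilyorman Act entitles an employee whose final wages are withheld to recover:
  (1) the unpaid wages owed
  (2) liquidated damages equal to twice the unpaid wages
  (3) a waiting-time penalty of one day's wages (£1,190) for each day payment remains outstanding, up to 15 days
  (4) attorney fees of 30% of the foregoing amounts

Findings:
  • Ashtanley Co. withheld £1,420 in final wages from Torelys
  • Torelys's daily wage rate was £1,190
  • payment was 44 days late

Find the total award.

Doubled: 2 × £1,420 = £2,840
Penalty days: min(44, 15) = 15
Waiting-time penalty: 15 × £1,190 = £17,850
Subtotal: £1,420 + £2,840 + £17,850 = £22,110
Attorney fees: 30% of £22,110 = £6,633
Total award: £22,110 + £6,633 = £28,743

£28,743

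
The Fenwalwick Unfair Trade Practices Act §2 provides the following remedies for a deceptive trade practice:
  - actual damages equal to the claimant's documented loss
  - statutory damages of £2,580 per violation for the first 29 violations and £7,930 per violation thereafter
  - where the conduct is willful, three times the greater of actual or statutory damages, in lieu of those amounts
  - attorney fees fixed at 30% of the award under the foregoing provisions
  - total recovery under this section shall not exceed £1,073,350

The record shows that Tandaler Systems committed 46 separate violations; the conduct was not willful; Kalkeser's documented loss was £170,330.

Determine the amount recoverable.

First 29 violations: 29 × £2,580 = £74,820
Remaining violations: (46 − 29) × £7,930 = £134,810
Statutory damages: £74,820 + £134,810 = £209,630
Conduct not willful: the in-lieu enhancement does not apply.
Actual plus statutory damages: £170,330 + £209,630 = £379,960
Attorney fees: 30% of £379,960 = £113,988
Total before cap: £379,960 + £113,988 = £493,948
Cap at £1,073,350: £493,948 is within the cap, no reduction.

£493,948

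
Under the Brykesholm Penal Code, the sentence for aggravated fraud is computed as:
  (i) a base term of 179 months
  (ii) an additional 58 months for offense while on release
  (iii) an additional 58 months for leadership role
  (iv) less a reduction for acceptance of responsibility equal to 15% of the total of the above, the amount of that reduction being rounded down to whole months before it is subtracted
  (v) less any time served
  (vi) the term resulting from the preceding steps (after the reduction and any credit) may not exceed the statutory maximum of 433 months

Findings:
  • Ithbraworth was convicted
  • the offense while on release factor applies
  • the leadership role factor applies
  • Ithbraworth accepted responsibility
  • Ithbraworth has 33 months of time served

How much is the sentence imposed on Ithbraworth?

218 months

Offense while on release enhancement: +58 months
Leadership role enhancement: +58 months
Adjusted term: 179 months + 58 months + 58 months = 295 months
Acceptance of responsibility reduction: 15% of 295 months = 44 months (rounded down)
After reduction: 295 − 44 = 251 months
Less time served: 251 months − 33 months = 218 months
Cap at 433 months: 218 months is within the cap, no reduction.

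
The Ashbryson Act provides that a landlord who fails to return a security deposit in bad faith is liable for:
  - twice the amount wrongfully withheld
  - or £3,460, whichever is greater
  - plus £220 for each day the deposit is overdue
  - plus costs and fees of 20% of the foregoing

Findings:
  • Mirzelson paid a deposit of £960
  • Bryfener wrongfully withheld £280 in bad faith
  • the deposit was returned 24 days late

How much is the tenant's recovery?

£10,488

Doubled: 2 × £280 = £560
Minimum £3,460: £560 is below the minimum → £3,460
Late-return penalty: 24 × £220 = £5,280
Damages plus late penalty: £3,460 + £5,280 = £8,740
Costs and fees: 20% of £8,740 = £1,748
Total recovery: £8,740 + £1,748 = £10,488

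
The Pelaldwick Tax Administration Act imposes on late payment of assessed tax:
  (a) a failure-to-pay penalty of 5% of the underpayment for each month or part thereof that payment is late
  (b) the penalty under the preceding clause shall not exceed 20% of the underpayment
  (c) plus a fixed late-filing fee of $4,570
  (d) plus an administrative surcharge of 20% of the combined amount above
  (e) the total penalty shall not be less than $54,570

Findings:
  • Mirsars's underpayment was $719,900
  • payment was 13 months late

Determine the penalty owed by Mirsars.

$178,260

Accrued rate: 5% × 13 = 65%, capped at 20% → 20%
Failure-to-pay penalty: 20% of $719,900 = $143,980
Penalty before surcharge: $143,980 + $4,570 = $148,550
Administrative surcharge: 20% of $148,550 = $29,710
Total penalty: $148,550 + $29,710 = $178,260
Minimum $54,570: $178,260 meets the minimum, no increase.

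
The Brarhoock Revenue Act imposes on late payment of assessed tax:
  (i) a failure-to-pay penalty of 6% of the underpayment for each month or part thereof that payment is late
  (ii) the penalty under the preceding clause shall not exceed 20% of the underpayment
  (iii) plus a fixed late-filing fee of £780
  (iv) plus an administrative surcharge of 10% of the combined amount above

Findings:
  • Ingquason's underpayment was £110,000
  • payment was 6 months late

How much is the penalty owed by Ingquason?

£25,058

Accrued rate: 6% × 6 = 36%, capped at 20% → 20%
Failure-to-pay penalty: 20% of £110,000 = £22,000
Penalty before surcharge: £22,000 + £780 = £22,780
Administrative surcharge: 10% of £22,780 = £2,278
Total penalty: £22,780 + £2,278 = £25,058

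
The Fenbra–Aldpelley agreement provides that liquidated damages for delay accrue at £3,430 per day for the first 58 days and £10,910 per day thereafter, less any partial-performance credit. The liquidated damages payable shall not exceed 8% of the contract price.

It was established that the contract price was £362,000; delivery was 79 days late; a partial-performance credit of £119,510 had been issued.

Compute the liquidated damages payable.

£28,960

First 58 days: 58 × £3,430 = £198,940
Remaining days: (79 − 58) × £10,910 = £229,110
Accrued per-day damages: £198,940 + £229,110 = £428,050
Less partial-performance credit: £428,050 − £119,510 = £308,540
Cap: 8% of £362,000 = £28,960
Cap at £28,960: £308,540 exceeds the cap → £28,960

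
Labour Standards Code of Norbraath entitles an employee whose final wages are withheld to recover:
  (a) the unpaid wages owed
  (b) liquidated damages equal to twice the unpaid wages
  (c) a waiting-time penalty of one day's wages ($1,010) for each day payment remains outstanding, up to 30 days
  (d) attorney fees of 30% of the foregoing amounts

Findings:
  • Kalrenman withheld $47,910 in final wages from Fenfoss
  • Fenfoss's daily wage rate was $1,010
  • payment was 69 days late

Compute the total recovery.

$226,239

Doubled: 2 × $47,910 = $95,820
Penalty days: min(69, 30) = 30
Waiting-time penalty: 30 × $1,010 = $30,300
Subtotal: $47,910 + $95,820 + $30,300 = $174,030
Attorney fees: 30% of $174,030 = $52,209
Total award: $174,030 + $52,209 = $226,239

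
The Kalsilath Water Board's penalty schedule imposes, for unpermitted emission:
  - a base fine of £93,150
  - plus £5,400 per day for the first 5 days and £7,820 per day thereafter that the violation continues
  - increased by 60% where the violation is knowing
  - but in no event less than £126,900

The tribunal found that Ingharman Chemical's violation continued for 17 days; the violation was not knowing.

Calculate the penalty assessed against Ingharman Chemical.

£213,990

First 5 days: 5 × £5,400 = £27,000
Remaining days: (17 − 5) × £7,820 = £93,840
Per-day component: £27,000 + £93,840 = £120,840
Base plus per-day: £93,150 + £120,840 = £213,990
The violation was not knowing: no 60% increase.
Minimum £126,900: £213,990 meets the minimum, no increase.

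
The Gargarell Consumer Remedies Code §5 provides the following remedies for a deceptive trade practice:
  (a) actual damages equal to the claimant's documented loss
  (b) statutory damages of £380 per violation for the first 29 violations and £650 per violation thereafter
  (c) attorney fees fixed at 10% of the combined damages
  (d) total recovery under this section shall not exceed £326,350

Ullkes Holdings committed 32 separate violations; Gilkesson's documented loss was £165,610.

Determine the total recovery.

£196,438

First 29 violations: 29 × £380 = £11,020
Remaining violations: (32 − 29) × £650 = £1,950
Statutory damages: £11,020 + £1,950 = £12,970
Combined damages: £165,610 + £12,970 = £178,580
Attorney fees: 10% of £178,580 = £17,858
Total before cap: £178,580 + £17,858 = £196,438
Cap at £326,350: £196,438 is within the cap, no reduction.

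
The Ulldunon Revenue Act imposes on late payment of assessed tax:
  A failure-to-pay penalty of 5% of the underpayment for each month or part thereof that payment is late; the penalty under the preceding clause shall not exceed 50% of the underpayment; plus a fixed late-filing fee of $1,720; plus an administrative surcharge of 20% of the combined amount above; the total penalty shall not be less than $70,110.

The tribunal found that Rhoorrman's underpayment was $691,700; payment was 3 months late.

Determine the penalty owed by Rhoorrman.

Accrued rate: 5% × 3 = 15%, capped at 50% → 15%
Failure-to-pay penalty: 15% of $691,700 = $103,755
Penalty before surcharge: $103,755 + $1,720 = $105,475
Administrative surcharge: 20% of $105,475 = $21,095
Total penalty: $105,475 + $21,095 = $126,570
Minimum $70,110: $126,570 meets the minimum, no increase.

Penalty: $126,570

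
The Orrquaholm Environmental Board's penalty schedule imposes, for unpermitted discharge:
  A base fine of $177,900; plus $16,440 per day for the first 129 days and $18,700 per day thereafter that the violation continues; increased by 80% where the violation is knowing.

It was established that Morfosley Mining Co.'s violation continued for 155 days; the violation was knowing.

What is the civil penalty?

$5,012,748

First 129 days: 129 × $16,440 = $2,120,760
Remaining days: (155 − 129) × $18,700 = $486,200
Per-day component: $2,120,760 + $486,200 = $2,606,960
Base plus per-day: $177,900 + $2,606,960 = $2,784,860
Enhancement: 80% of $2,784,860 = $2,227,888
Enhanced fine: $2,784,860 + $2,227,888 = $5,012,748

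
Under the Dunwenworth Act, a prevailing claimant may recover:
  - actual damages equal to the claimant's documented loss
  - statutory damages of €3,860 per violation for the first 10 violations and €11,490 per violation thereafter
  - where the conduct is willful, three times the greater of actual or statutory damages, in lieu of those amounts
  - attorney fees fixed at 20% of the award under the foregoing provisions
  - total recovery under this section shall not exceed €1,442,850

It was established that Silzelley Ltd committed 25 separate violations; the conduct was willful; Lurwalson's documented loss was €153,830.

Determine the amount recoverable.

First 10 violations: 10 × €3,860 = €38,600
Remaining violations: (25 − 10) × €11,490 = €172,350
Statutory damages: €38,600 + €172,350 = €210,950
Greater of actual damages (€153,830) or statutory damages (€210,950): €210,950
Trebled: 3 × €210,950 = €632,850
Attorney fees: 20% of €632,850 = €126,570
Total before cap: €632,850 + €126,570 = €759,420
Cap at €1,442,850: €759,420 is within the cap, no reduction.

€759,420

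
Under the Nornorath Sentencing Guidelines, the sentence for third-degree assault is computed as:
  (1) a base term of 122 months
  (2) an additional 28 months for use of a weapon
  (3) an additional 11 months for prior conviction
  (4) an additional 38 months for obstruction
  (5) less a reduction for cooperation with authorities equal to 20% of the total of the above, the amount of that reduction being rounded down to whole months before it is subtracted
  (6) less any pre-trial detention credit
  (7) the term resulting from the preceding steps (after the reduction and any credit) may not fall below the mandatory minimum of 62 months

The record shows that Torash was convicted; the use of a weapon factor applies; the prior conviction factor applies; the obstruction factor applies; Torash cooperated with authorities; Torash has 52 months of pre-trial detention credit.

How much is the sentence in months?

Use of a weapon enhancement: +28 months
Prior conviction enhancement: +11 months
Obstruction enhancement: +38 months
Adjusted term: 122 months + 28 months + 11 months + 38 months = 199 months
Cooperation with authorities reduction: 20% of 199 months = 39 months (rounded down)
After reduction: 199 − 39 = 160 months
Less pre-trial detention credit: 160 months − 52 months = 108 months
Minimum 62 months: 108 months meets the minimum, no increase.

108 months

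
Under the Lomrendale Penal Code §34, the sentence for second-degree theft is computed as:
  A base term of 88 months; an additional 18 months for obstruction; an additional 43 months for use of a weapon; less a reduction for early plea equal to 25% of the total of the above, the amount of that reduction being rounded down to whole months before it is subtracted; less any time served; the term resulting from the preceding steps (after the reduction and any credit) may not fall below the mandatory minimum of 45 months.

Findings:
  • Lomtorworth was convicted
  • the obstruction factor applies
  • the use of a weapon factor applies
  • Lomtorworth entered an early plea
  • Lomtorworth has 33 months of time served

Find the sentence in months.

79 months

Obstruction enhancement: +18 months
Use of a weapon enhancement: +43 months
Adjusted term: 88 months + 18 months + 43 months = 149 months
Early plea reduction: 25% of 149 months = 37 months (rounded down)
After reduction: 149 − 37 = 112 months
Less time served: 112 months − 33 months = 79 months
Minimum 45 months: 79 months meets the minimum, no increase.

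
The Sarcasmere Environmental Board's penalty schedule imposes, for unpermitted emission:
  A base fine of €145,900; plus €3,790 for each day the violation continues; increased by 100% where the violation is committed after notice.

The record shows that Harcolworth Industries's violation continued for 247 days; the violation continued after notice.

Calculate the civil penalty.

Per-day component: 247 × €3,790 = €936,130
Base plus per-day: €145,900 + €936,130 = €1,082,030
Enhancement: 100% of €1,082,030 = €1,082,030
Enhanced fine: €1,082,030 + €1,082,030 = €2,164,060

€2,164,060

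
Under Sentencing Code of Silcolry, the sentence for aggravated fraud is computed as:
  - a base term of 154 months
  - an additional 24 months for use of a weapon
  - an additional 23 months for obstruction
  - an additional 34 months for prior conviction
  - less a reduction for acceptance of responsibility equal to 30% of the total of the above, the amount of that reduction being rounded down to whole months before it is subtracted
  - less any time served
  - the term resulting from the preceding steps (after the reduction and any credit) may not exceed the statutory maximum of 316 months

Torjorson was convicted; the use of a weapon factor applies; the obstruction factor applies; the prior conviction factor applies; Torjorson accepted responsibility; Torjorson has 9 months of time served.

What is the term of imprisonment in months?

Use of a weapon enhancement: +24 months
Obstruction enhancement: +23 months
Prior conviction enhancement: +34 months
Adjusted term: 154 months + 24 months + 23 months + 34 months = 235 months
Acceptance of responsibility reduction: 30% of 235 months = 70 months (rounded down)
After reduction: 235 − 70 = 165 months
Less time served: 165 months − 9 months = 156 months
Cap at 316 months: 156 months is within the cap, no reduction.

156 months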